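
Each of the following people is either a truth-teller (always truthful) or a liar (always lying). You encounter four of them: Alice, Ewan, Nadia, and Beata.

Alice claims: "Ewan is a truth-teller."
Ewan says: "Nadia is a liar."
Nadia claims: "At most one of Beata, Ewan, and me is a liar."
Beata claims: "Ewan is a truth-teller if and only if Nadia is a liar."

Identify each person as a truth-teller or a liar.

Alice: liar, Ewan: liar, Nadia: truth-teller, Beata: truth-teller

Consider Alice. Suppose Alice is a truth-teller.
Then no assignment of the remaining roles makes every statement match its speaker's type — contradiction.
So Alice is a liar.
Consider Ewan. Suppose Ewan is a truth-teller.
Then Alice's statement comes out true, contradicting Alice being a liar.
So Ewan is a liar.
Consider Nadia. Suppose Nadia is a liar.
Then Ewan's statement comes out true, contradicting Ewan being a liar.
So Nadia is a truth-teller.
With that fixed, Beata's statement is true, so Beata is a truth-teller.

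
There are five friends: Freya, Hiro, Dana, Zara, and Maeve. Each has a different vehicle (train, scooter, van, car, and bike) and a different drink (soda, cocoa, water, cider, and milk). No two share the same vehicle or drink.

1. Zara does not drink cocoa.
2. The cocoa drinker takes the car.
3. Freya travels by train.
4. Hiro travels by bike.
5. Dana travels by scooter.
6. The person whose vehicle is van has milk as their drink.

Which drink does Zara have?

Clue 1 rules out cocoa for Zara's drink.
With clues 1–6, cider, soda, and water are impossible for Zara's drink.
That leaves milk.

milk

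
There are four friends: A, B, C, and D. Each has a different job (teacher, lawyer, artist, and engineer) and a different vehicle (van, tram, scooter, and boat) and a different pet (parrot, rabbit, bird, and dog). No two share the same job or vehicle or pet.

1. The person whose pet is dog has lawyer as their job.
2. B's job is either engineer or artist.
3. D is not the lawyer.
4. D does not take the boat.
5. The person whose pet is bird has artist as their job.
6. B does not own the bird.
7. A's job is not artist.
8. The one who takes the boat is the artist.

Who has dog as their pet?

With clues 1–2, B is impossible for the one with pet dog.
With clues 1–3, D is impossible for the one with pet dog.
With clues 1–8, C is impossible for the one with pet dog.
That leaves A.

A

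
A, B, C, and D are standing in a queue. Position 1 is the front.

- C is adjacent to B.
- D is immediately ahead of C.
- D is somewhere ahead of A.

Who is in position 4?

With clues 1–2, C and D are ruled out for position 4.
With clues 1–3, B is ruled out for position 4.
So position 4 is A.

A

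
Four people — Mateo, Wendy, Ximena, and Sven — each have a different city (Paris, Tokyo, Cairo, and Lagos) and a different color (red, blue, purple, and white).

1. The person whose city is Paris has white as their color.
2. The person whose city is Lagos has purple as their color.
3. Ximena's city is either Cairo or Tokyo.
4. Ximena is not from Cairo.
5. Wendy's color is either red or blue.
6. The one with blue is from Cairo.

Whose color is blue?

With clues 1–5, Mateo and Sven are impossible for the one with color blue.
With clues 1–6, Ximena is impossible for the one with color blue.
That leaves Wendy.

Wendy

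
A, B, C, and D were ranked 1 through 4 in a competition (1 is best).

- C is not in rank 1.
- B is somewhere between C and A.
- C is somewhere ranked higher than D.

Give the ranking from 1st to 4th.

From clue 1: C is in {2,3,4}.
From clues 1–2: B is in {2,3}.
From clues 1–3: A → rank 1, B → rank 2, C → rank 3, D → rank 4.

A, B, C, D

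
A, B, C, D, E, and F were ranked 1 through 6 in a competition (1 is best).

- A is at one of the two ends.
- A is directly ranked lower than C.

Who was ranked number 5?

C

With clue 1, A is ruled out for rank 5.
With clues 1–2, B, D, E, and F are ruled out for rank 5.
So rank 5 is C.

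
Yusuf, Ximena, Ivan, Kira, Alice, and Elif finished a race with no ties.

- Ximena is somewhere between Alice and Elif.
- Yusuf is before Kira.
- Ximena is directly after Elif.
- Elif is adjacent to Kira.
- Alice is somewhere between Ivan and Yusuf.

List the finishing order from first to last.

From clue 1: Ximena is in {2,3,4,5}.
From clues 1–4: Yusuf is in {1,2}.
From clues 1–5: Yusuf → place 1, Kira → place 2, Elif → place 3, Ximena → place 4, Alice → place 5, Ivan → place 6.

Yusuf, Kira, Elif, Ximena, Alice, Ivan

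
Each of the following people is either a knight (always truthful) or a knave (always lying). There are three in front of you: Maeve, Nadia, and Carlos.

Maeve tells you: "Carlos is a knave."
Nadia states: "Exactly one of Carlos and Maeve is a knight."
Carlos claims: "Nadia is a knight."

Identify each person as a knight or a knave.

Maeve: knave, Nadia: knight, Carlos: knight

Consider Maeve. Suppose Maeve is a knight.
Then no assignment of the remaining roles makes every statement match its speaker's type — contradiction.
So Maeve is a knave.
Consider Nadia. Suppose Nadia is a knave.
Then no assignment of the remaining roles makes every statement match its speaker's type — contradiction.
So Nadia is a knight.
With that fixed, Carlos's statement is true, so Carlos is a knight.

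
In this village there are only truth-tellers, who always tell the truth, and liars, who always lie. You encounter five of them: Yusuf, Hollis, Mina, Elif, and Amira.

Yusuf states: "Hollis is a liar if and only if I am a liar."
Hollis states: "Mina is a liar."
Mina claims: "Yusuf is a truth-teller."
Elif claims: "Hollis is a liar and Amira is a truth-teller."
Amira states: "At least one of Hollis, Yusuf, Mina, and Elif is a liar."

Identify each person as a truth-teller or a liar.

Yusuf: liar, Hollis: truth-teller, Mina: liar, Elif: liar, Amira: truth-teller

Consider Yusuf. Suppose Yusuf is a truth-teller.
Then no assignment of the remaining roles makes every statement match its speaker's type — contradiction.
So Yusuf is a liar.
With that fixed, Mina's statement is false, so Mina is a liar.
With that fixed, Amira's statement is true, so Amira is a truth-teller.
With that fixed, Hollis's statement is true, so Hollis is a truth-teller.
With that fixed, Elif's statement is false, so Elif is a liar.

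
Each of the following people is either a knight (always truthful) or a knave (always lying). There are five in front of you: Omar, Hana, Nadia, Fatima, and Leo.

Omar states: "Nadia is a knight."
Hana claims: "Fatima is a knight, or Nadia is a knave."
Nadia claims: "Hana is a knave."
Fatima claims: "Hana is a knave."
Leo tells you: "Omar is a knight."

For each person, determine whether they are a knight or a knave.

Consider Omar. Suppose Omar is a knight.
Then no assignment of the remaining roles makes every statement match its speaker's type — contradiction.
So Omar is a knave.
With that fixed, Leo's statement is false, so Leo is a knave.
Consider Hana. Suppose Hana is a knave.
Then no assignment of the remaining roles makes every statement match its speaker's type — contradiction.
So Hana is a knight.
With that fixed, Nadia's statement is false, so Nadia is a knave.
With that fixed, Fatima's statement is false, so Fatima is a knave.

Omar: knave, Hana: knight, Nadia: knave, Fatima: knave, Leo: knave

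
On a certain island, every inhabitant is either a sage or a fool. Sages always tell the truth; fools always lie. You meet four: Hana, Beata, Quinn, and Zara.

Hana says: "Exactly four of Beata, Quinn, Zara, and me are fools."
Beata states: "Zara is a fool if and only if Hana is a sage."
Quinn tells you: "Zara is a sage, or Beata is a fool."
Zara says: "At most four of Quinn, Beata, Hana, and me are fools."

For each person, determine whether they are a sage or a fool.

Regardless of anyone's role, Zara's statement is true, so Zara is a sage.
With that fixed, Hana's statement is false, so Hana is a fool.
With that fixed, Beata's statement is true, so Beata is a sage.
With that fixed, Quinn's statement is true, so Quinn is a sage.

Hana: fool, Beata: sage, Quinn: sage, Zara: sage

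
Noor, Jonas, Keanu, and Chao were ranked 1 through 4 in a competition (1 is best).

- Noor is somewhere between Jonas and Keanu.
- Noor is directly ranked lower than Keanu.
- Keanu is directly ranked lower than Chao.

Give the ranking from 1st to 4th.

Chao, Keanu, Noor, Jonas

From clue 1: Noor is in {2,3}.
From clues 1–3: Chao → rank 1, Keanu → rank 2, Noor → rank 3, Jonas → rank 4.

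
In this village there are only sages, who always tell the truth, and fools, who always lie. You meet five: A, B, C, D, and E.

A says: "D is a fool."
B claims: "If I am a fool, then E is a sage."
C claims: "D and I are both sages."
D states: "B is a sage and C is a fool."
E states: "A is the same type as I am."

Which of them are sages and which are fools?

Consider A. Suppose A is a fool.
Then whichever role E has, E's statement has the wrong truth value — contradiction.
So A is a sage.
Consider B. Suppose B is a sage.
Then no assignment of the remaining roles makes every statement match its speaker's type — contradiction.
So B is a fool.
With that fixed, D's statement is false, so D is a fool.
With that fixed, C's statement is false, so C is a fool.
Consider E. Suppose E is a sage.
Then B's statement comes out true, contradicting B being a fool.
So E is a fool.

A: sage, B: fool, C: fool, D: fool, E: fool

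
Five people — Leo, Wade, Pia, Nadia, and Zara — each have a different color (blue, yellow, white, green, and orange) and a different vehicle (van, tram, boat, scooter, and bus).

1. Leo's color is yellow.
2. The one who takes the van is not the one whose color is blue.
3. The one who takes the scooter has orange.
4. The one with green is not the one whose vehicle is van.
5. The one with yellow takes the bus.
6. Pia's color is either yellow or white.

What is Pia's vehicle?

van

With clues 1–5, bus is impossible for Pia's vehicle.
With clues 1–6, boat, scooter, and tram are impossible for Pia's vehicle.
That leaves van.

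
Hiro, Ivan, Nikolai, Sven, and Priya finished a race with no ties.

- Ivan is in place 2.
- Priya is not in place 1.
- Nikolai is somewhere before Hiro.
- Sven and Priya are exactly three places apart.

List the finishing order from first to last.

Sven, Ivan, Nikolai, Priya, Hiro

From clue 1: Ivan → place 2.
From clues 1–2: Priya is in {3,4,5}.
From clues 1–3: Hiro is in {3,4,5}.
From clues 1–4: Sven → place 1, Nikolai → place 3, Priya → place 4, Hiro → place 5.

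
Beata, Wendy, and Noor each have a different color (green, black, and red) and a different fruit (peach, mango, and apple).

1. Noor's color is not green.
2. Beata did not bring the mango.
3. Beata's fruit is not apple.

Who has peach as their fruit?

Beata

With clues 1–3, Noor and Wendy are impossible for the one with fruit peach.
That leaves Beata.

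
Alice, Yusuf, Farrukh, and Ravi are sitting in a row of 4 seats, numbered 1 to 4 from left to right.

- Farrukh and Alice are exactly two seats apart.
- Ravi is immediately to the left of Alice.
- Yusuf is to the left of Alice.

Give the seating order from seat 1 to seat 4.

From clues 1–2: Alice is in {2,3,4}.
From clues 1–3: Yusuf → seat 1, Farrukh → seat 2, Ravi → seat 3, Alice → seat 4.

Yusuf, Farrukh, Ravi, Alice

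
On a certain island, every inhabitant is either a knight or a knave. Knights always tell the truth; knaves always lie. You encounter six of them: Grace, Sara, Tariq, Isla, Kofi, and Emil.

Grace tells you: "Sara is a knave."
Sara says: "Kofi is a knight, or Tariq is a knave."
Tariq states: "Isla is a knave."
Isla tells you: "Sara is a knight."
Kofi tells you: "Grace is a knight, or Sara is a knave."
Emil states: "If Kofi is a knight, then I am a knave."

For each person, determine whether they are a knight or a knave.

Consider Grace. Suppose Grace is a knight.
Then no assignment of the remaining roles makes every statement match its speaker's type — contradiction.
So Grace is a knave.
Consider Sara. Suppose Sara is a knave.
Then Grace's statement comes out true, contradicting Grace being a knave.
So Sara is a knight.
With that fixed, Isla's statement is true, so Isla is a knight.
With that fixed, Kofi's statement is false, so Kofi is a knave.
With that fixed, Emil's statement is true, so Emil is a knight.
With that fixed, Tariq's statement is false, so Tariq is a knave.

Grace: knave, Sara: knight, Tariq: knave, Isla: knight, Kofi: knave, Emil: knight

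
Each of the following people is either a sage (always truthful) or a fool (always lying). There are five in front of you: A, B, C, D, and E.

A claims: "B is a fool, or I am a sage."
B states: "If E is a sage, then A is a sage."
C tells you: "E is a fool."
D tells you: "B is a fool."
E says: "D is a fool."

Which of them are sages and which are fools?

A: sage, B: sage, C: fool, D: fool, E: sage

Consider A. Suppose A is a fool.
Then no assignment of the remaining roles makes every statement match its speaker's type — contradiction.
So A is a sage.
With that fixed, B's statement is true, so B is a sage.
With that fixed, D's statement is false, so D is a fool.
With that fixed, E's statement is true, so E is a sage.
With that fixed, C's statement is false, so C is a fool.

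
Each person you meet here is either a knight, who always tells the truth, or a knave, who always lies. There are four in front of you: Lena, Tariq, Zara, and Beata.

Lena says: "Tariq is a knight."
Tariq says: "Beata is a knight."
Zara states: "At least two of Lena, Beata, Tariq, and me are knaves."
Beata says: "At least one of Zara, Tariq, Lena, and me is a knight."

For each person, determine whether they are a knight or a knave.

Lena: knight, Tariq: knight, Zara: knave, Beata: knight

Consider Lena. Suppose Lena is a knave.
Then no assignment of the remaining roles makes every statement match its speaker's type — contradiction.
So Lena is a knight.
With that fixed, Beata's statement is true, so Beata is a knight.
With that fixed, Tariq's statement is true, so Tariq is a knight.
With that fixed, Zara's statement is false, so Zara is a knave.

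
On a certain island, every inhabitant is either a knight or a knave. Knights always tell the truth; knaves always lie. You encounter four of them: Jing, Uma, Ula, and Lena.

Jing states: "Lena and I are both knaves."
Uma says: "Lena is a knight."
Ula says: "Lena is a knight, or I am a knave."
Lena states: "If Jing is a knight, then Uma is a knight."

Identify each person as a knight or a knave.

Consider Jing. Suppose Jing is a knight.
Then Jing's own statement would have to be true, but it can't be — contradiction.
So Jing is a knave.
With that fixed, Lena's statement is true, so Lena is a knight.
With that fixed, Uma's statement is true, so Uma is a knight.
With that fixed, Ula's statement is true, so Ula is a knight.

Jing: knave, Uma: knight, Ula: knight, Lena: knight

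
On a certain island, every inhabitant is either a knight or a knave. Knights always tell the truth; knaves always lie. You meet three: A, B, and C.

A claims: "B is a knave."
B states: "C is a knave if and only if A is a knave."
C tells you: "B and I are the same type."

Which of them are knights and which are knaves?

Consider A. Suppose A is a knight.
Then no assignment of the remaining roles makes every statement match its speaker's type — contradiction.
So A is a knave.
Consider B. Suppose B is a knave.
Then A's statement comes out true, contradicting A being a knave.
So B is a knight.
Consider C. Suppose C is a knight.
Then B's statement comes out false, contradicting B being a knight.
So C is a knave.

A: knave, B: knight, C: knave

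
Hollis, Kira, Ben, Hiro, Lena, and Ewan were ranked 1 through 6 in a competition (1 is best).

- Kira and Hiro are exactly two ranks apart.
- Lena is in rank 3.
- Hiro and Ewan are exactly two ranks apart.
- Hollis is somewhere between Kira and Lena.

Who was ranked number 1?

Ben

With clues 1–2, Hiro, Kira, and Lena are ruled out for rank 1.
With clues 1–3, Ewan is ruled out for rank 1.
With clues 1–4, Hollis is ruled out for rank 1.
So rank 1 is Ben.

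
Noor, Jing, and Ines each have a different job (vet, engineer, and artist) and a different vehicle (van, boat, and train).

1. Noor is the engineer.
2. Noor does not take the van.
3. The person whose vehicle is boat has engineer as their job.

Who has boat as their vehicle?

Noor

With clues 1–3, Ines and Jing are impossible for the one with vehicle boat.
That leaves Noor.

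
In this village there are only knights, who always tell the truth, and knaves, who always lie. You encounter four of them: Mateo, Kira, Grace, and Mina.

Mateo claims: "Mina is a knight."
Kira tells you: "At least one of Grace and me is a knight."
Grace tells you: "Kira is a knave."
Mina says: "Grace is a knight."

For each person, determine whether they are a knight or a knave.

Mateo: knave, Kira: knight, Grace: knave, Mina: knave

Consider Mateo. Suppose Mateo is a knight.
Then no assignment of the remaining roles makes every statement match its speaker's type — contradiction.
So Mateo is a knave.
Consider Kira. Suppose Kira is a knave.
Then no assignment of the remaining roles makes every statement match its speaker's type — contradiction.
So Kira is a knight.
With that fixed, Grace's statement is false, so Grace is a knave.
With that fixed, Mina's statement is false, so Mina is a knave.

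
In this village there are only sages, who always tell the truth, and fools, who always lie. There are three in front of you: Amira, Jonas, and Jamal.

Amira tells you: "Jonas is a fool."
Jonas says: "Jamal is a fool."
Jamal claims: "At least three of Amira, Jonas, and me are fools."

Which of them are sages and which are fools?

Consider Amira. Suppose Amira is a sage.
Then no assignment of the remaining roles makes every statement match its speaker's type — contradiction.
So Amira is a fool.
Consider Jonas. Suppose Jonas is a fool.
Then Amira's statement comes out true, contradicting Amira being a fool.
So Jonas is a sage.
With that fixed, Jamal's statement is false, so Jamal is a fool.

Amira: fool, Jonas: sage, Jamal: fool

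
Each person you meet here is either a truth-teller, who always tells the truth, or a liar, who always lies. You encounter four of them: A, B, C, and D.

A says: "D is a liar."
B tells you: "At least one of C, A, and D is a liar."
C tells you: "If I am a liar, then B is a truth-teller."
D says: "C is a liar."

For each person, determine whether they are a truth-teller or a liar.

Consider A. Suppose A is a liar.
Then no assignment of the remaining roles makes every statement match its speaker's type — contradiction.
So A is a truth-teller.
Consider B. Suppose B is a liar.
Then no assignment of the remaining roles makes every statement match its speaker's type — contradiction.
So B is a truth-teller.
With that fixed, C's statement is true, so C is a truth-teller.
With that fixed, D's statement is false, so D is a liar.

A: truth-teller, B: truth-teller, C: truth-teller, D: liar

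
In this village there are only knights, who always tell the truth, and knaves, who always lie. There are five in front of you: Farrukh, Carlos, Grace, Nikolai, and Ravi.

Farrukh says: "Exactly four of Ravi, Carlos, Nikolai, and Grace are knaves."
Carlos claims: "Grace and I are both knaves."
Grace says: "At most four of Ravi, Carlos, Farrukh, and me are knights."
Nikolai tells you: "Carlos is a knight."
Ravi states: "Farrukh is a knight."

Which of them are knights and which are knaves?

Farrukh: knave, Carlos: knave, Grace: knight, Nikolai: knave, Ravi: knave

Regardless of anyone's role, Grace's statement is true, so Grace is a knight.
With that fixed, Farrukh's statement is false, so Farrukh is a knave.
With that fixed, Carlos's statement is false, so Carlos is a knave.
With that fixed, Nikolai's statement is false, so Nikolai is a knave.
With that fixed, Ravi's statement is false, so Ravi is a knave.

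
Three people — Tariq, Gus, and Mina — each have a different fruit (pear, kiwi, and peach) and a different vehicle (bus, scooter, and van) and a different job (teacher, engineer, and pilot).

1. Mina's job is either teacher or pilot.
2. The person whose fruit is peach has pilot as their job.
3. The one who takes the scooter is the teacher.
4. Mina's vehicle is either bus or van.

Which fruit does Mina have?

With clues 1–4, kiwi and pear are impossible for Mina's fruit.
That leaves peach.

peach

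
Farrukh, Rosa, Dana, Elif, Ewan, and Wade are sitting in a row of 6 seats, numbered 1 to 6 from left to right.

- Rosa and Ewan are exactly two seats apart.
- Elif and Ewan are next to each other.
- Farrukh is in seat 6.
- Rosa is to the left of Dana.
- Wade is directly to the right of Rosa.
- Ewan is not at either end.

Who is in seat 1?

With clues 1–3, Farrukh is ruled out for seat 1.
With clues 1–4, Dana is ruled out for seat 1.
With clues 1–5, Elif and Wade are ruled out for seat 1.
With clues 1–6, Ewan is ruled out for seat 1.
So seat 1 is Rosa.

Rosa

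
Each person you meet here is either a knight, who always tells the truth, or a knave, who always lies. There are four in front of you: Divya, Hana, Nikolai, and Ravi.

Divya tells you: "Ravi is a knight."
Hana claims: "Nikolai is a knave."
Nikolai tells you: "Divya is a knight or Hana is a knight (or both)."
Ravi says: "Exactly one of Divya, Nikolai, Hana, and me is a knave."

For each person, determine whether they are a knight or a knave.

Consider Divya. Suppose Divya is a knave.
Then no assignment of the remaining roles makes every statement match its speaker's type — contradiction.
So Divya is a knight.
With that fixed, Nikolai's statement is true, so Nikolai is a knight.
With that fixed, Hana's statement is false, so Hana is a knave.
Consider Ravi. Suppose Ravi is a knave.
Then Divya's statement comes out false, contradicting Divya being a knight.
So Ravi is a knight.

Divya: knight, Hana: knave, Nikolai: knight, Ravi: knight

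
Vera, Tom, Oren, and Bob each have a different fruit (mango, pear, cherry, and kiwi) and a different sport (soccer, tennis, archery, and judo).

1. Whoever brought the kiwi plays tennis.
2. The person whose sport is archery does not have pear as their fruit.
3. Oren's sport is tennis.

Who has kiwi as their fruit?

With clues 1–3, Bob, Tom, and Vera are impossible for the one with fruit kiwi.
That leaves Oren.

Oren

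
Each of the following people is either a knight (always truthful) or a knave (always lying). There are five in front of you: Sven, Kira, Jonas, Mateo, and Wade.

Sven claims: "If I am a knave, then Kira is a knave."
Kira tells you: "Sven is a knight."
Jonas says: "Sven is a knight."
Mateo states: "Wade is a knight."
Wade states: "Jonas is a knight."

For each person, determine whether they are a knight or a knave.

Consider Sven. Suppose Sven is a knave.
Then no assignment of the remaining roles makes every statement match its speaker's type — contradiction.
So Sven is a knight.
With that fixed, Kira's statement is true, so Kira is a knight.
With that fixed, Jonas's statement is true, so Jonas is a knight.
With that fixed, Wade's statement is true, so Wade is a knight.
With that fixed, Mateo's statement is true, so Mateo is a knight.

Sven: knight, Kira: knight, Jonas: knight, Mateo: knight, Wade: knight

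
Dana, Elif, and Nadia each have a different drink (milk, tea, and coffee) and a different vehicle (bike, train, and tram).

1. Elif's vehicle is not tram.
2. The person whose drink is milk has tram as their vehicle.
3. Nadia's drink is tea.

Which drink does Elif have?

With clues 1–2, milk is impossible for Elif's drink.
With clues 1–3, tea is impossible for Elif's drink.
That leaves coffee.

coffee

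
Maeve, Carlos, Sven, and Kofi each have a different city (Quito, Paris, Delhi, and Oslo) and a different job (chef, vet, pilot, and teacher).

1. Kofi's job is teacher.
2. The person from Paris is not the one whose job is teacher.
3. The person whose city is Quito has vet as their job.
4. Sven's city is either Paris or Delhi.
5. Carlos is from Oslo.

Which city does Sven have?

With clues 1–4, Oslo and Quito are impossible for Sven's city.
With clues 1–5, Delhi is impossible for Sven's city.
That leaves Paris.

Paris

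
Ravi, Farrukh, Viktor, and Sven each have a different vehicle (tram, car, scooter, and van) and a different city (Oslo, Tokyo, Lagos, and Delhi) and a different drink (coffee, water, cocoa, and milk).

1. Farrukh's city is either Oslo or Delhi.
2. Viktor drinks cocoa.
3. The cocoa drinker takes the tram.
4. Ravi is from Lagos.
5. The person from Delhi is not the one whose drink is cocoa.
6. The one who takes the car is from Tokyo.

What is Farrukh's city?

Clue 1 rules out Lagos and Tokyo for Farrukh's city.
With clues 1–6, Oslo is impossible for Farrukh's city.
That leaves Delhi.

Delhi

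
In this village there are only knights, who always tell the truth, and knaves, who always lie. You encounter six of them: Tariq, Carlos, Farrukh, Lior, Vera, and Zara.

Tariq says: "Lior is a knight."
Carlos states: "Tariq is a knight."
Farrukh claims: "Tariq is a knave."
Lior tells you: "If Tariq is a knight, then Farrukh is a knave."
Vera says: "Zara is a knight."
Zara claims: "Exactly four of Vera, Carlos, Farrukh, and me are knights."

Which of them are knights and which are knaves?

Consider Tariq. Suppose Tariq is a knave.
Then no assignment of the remaining roles makes every statement match its speaker's type — contradiction.
So Tariq is a knight.
With that fixed, Carlos's statement is true, so Carlos is a knight.
With that fixed, Farrukh's statement is false, so Farrukh is a knave.
With that fixed, Lior's statement is true, so Lior is a knight.
With that fixed, Zara's statement is false, so Zara is a knave.
With that fixed, Vera's statement is false, so Vera is a knave.

Tariq: knight, Carlos: knight, Farrukh: knave, Lior: knight, Vera: knave, Zara: knave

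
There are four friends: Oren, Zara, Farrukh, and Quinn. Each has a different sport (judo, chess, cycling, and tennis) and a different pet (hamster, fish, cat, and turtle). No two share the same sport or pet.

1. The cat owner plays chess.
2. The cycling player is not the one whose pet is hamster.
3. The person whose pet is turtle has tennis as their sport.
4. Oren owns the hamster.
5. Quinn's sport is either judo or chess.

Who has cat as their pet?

Quinn

With clues 1–4, Oren is impossible for the one with pet cat.
With clues 1–5, Farrukh and Zara are impossible for the one with pet cat.
That leaves Quinn.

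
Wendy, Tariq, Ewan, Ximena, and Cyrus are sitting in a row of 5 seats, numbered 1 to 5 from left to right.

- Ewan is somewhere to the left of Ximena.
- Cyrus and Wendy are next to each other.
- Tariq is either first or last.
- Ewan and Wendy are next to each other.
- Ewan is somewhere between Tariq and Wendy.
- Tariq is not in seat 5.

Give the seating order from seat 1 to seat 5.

From clue 1: Ewan is in {1,2,3,4}.
From clues 1–3: Tariq is in {1,5}.
From clues 1–4: Wendy is in {2,3}.
From clues 1–6: Tariq → seat 1, Ewan → seat 2, Wendy → seat 3, Cyrus → seat 4, Ximena → seat 5.

Tariq, Ewan, Wendy, Cyrus, Ximena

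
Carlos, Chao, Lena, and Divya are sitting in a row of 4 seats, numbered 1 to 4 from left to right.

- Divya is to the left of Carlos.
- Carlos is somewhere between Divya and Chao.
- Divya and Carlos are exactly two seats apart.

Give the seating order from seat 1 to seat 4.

From clue 1: Carlos is in {2,3,4}.
From clues 1–2: Carlos is in {2,3}.
From clues 1–3: Divya → seat 1, Lena → seat 2, Carlos → seat 3, Chao → seat 4.

Divya, Lena, Carlos, Chao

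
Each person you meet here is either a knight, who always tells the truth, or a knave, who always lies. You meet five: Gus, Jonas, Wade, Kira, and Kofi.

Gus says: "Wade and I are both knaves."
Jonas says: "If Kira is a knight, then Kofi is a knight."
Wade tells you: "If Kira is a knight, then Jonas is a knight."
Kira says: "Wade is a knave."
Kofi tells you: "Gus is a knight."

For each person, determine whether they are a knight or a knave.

Gus: knave, Jonas: knight, Wade: knight, Kira: knave, Kofi: knave

Consider Gus. Suppose Gus is a knight.
Then Gus's own statement would have to be true, but it can't be — contradiction.
So Gus is a knave.
With that fixed, Kofi's statement is false, so Kofi is a knave.
Consider Jonas. Suppose Jonas is a knave.
Then no assignment of the remaining roles makes every statement match its speaker's type — contradiction.
So Jonas is a knight.
With that fixed, Wade's statement is true, so Wade is a knight.
With that fixed, Kira's statement is false, so Kira is a knave.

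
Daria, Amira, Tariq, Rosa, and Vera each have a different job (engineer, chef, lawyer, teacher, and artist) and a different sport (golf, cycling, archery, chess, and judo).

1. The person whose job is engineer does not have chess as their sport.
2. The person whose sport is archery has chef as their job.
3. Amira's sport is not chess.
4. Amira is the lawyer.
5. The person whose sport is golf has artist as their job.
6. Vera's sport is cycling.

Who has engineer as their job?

Vera

With clues 1–4, Amira is impossible for the one with job engineer.
With clues 1–6, Daria, Rosa, and Tariq are impossible for the one with job engineer.
That leaves Vera.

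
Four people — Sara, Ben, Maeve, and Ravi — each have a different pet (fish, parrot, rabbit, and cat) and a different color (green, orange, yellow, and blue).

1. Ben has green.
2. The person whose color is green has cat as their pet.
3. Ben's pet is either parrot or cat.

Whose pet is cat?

Ben

With clues 1–2, Maeve, Ravi, and Sara are impossible for the one with pet cat.
That leaves Ben.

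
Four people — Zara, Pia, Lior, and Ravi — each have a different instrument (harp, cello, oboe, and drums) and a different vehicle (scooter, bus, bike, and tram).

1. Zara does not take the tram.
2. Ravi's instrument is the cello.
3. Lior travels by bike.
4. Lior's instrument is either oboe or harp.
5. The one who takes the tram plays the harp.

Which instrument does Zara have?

With clues 1–2, cello is impossible for Zara's instrument.
With clues 1–5, harp and oboe are impossible for Zara's instrument.
That leaves drums.

drums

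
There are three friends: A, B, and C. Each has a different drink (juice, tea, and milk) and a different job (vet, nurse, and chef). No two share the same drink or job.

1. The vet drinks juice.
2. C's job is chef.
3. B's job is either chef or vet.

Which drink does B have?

juice

With clues 1–3, milk and tea are impossible for B's drink.
That leaves juice.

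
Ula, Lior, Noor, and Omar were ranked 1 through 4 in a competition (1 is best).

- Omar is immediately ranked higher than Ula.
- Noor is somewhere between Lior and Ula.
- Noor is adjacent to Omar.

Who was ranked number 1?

Lior

With clue 1, Ula is ruled out for rank 1.
With clues 1–2, Noor is ruled out for rank 1.
With clues 1–3, Omar is ruled out for rank 1.
So rank 1 is Lior.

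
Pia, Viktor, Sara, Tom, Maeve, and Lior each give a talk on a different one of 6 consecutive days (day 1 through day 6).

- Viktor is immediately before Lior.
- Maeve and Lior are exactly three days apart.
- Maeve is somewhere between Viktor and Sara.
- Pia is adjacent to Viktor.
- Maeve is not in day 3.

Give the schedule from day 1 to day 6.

From clue 1: Viktor is in {1,2,3,4,5}.
From clues 1–3: Viktor is in {1,4,5}.
From clues 1–4: Pia is in {3,4}.
From clues 1–5: Sara → day 1, Maeve → day 2, Pia → day 3, Viktor → day 4, Lior → day 5, Tom → day 6.

Sara, Maeve, Pia, Viktor, Lior, Tom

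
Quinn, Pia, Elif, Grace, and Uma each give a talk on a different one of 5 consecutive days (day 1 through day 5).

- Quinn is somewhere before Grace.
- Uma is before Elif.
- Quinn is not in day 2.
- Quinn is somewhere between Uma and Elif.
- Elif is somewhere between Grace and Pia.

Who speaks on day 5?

Grace

With clue 1, Quinn is ruled out for day 5.
With clues 1–2, Uma is ruled out for day 5.
With clues 1–4, Pia is ruled out for day 5.
With clues 1–5, Elif is ruled out for day 5.
So day 5 is Grace.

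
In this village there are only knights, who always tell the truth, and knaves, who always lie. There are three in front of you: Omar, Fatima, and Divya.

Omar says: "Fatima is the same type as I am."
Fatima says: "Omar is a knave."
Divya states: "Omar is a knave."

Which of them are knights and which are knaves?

Omar: knave, Fatima: knight, Divya: knight

Consider Omar. Suppose Omar is a knight.
Then no assignment of the remaining roles makes every statement match its speaker's type — contradiction.
So Omar is a knave.
With that fixed, Fatima's statement is true, so Fatima is a knight.
With that fixed, Divya's statement is true, so Divya is a knight.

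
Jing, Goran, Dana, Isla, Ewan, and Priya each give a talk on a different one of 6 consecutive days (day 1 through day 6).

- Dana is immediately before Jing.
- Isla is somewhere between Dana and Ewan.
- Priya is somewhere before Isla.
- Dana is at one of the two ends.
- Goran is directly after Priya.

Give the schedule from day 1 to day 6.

Dana, Jing, Priya, Goran, Isla, Ewan

From clue 1: Jing is in {2,3,4,5,6}.
From clues 1–2: Isla is in {2,3,4,5}.
From clues 1–3: Isla is in {3,4,5}.
From clues 1–4: Dana → day 1, Jing → day 2.
From clues 1–5: Priya → day 3, Goran → day 4, Isla → day 5, Ewan → day 6.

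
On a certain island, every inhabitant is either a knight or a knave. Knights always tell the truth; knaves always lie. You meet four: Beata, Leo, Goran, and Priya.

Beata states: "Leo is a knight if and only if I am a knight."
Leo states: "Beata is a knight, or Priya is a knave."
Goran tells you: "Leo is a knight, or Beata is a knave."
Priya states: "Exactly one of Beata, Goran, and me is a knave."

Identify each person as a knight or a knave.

Beata: knave, Leo: knight, Goran: knight, Priya: knave

Consider Beata. Suppose Beata is a knight.
Then no assignment of the remaining roles makes every statement match its speaker's type — contradiction.
So Beata is a knave.
With that fixed, Goran's statement is true, so Goran is a knight.
Consider Leo. Suppose Leo is a knave.
Then Beata's statement comes out true, contradicting Beata being a knave.
So Leo is a knight.
Consider Priya. Suppose Priya is a knight.
Then Leo's statement comes out false, contradicting Leo being a knight.
So Priya is a knave.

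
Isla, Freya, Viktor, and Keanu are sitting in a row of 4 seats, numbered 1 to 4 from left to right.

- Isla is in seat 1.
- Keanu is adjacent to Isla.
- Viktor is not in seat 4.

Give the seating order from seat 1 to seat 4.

Isla, Keanu, Viktor, Freya

From clue 1: Isla → seat 1.
From clues 1–2: Keanu → seat 2.
From clues 1–3: Viktor → seat 3, Freya → seat 4.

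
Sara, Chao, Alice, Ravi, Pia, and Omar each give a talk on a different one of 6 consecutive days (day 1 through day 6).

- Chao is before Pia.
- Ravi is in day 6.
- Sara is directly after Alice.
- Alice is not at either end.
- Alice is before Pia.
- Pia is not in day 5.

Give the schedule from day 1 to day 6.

Chao, Alice, Sara, Pia, Omar, Ravi

From clue 1: Chao is in {1,2,3,4,5}.
From clues 1–2: Ravi → day 6.
From clues 1–3: Sara is in {2,3,4,5}.
From clues 1–4: Sara is in {3,4,5}.
From clues 1–5: Sara is in {3,4}.
From clues 1–6: Chao → day 1, Alice → day 2, Sara → day 3, Pia → day 4, Omar → day 5.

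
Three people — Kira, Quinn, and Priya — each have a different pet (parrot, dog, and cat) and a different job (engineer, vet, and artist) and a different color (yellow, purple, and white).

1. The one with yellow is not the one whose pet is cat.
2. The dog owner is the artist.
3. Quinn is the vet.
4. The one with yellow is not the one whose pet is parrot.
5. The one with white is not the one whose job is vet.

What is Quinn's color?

purple

With clues 1–4, yellow is impossible for Quinn's color.
With clues 1–5, white is impossible for Quinn's color.
That leaves purple.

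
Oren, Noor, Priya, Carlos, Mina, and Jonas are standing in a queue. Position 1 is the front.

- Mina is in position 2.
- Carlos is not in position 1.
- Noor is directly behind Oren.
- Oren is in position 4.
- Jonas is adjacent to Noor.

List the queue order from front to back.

From clue 1: Mina → position 2.
From clues 1–2: Carlos is in {3,4,5,6}.
From clues 1–3: Oren is in {3,4,5}.
From clues 1–4: Oren → position 4, Noor → position 5.
From clues 1–5: Priya → position 1, Carlos → position 3, Jonas → position 6.

Priya, Mina, Carlos, Oren, Noor, Jonas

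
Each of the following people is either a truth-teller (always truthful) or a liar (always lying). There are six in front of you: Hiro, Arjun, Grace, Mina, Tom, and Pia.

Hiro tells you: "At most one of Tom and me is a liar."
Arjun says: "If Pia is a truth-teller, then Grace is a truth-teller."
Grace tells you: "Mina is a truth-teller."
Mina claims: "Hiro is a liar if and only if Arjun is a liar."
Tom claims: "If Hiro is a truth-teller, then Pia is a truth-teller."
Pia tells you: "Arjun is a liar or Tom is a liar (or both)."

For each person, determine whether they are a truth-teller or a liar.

Hiro: truth-teller, Arjun: liar, Grace: liar, Mina: liar, Tom: truth-teller, Pia: truth-teller

Consider Hiro. Suppose Hiro is a liar.
Then no assignment of the remaining roles makes every statement match its speaker's type — contradiction.
So Hiro is a truth-teller.
Consider Arjun. Suppose Arjun is a truth-teller.
Then no assignment of the remaining roles makes every statement match its speaker's type — contradiction.
So Arjun is a liar.
With that fixed, Mina's statement is false, so Mina is a liar.
With that fixed, Pia's statement is true, so Pia is a truth-teller.
With that fixed, Grace's statement is false, so Grace is a liar.
With that fixed, Tom's statement is true, so Tom is a truth-teller.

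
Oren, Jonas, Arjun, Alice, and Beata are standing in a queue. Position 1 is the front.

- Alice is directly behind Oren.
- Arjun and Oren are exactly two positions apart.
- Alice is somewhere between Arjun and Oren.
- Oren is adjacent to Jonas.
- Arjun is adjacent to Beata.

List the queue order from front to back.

From clue 1: Oren is in {1,2,3,4}.
From clues 1–3: Oren is in {1,2,3}.
From clues 1–4: Oren is in {2,3}.
From clues 1–5: Jonas → position 1, Oren → position 2, Alice → position 3, Arjun → position 4, Beata → position 5.

Jonas, Oren, Alice, Arjun, Beata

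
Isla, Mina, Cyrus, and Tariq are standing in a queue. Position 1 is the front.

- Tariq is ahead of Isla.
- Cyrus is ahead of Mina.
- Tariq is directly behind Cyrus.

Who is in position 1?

Cyrus

With clue 1, Isla is ruled out for position 1.
With clues 1–2, Mina is ruled out for position 1.
With clues 1–3, Tariq is ruled out for position 1.
So position 1 is Cyrus.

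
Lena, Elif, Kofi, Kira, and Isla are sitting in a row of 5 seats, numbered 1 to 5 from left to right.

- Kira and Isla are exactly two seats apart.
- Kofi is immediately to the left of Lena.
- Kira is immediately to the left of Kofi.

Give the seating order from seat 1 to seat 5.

Isla, Elif, Kira, Kofi, Lena

From clues 1–2: Lena is in {2,5}.
From clues 1–3: Isla → seat 1, Elif → seat 2, Kira → seat 3, Kofi → seat 4, Lena → seat 5.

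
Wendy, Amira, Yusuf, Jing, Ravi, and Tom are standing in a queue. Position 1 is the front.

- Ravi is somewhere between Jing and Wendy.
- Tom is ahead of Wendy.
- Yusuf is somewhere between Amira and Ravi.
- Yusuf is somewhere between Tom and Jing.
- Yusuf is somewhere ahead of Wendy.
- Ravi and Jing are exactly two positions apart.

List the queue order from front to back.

Amira, Jing, Yusuf, Ravi, Tom, Wendy

From clue 1: Ravi is in {2,3,4,5}.
From clues 1–3: Yusuf is in {2,3,4,5}.
From clues 1–4: Yusuf is in {3,4}.
From clues 1–5: Yusuf → position 3.
From clues 1–6: Amira → position 1, Jing → position 2, Ravi → position 4, Tom → position 5, Wendy → position 6.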